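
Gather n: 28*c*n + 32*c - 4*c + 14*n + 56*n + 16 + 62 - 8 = 28*c + n*(28*c + 70) + 70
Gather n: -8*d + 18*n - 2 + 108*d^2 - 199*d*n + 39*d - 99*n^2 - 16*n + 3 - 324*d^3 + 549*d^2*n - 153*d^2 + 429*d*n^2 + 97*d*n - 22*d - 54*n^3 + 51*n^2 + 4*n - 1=-324*d^3 - 45*d^2 + 9*d - 54*n^3 + n^2*(429*d - 48) + n*(549*d^2 - 102*d + 6)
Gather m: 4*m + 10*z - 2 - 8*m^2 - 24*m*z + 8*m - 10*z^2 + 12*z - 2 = -8*m^2 + m*(12 - 24*z) - 10*z^2 + 22*z - 4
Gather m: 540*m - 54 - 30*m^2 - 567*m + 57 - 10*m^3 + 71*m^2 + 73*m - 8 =-10*m^3 + 41*m^2 + 46*m - 5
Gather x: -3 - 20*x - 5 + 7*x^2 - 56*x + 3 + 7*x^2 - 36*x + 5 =14*x^2 - 112*x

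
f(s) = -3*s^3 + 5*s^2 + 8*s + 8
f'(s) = -9*s^2 + 10*s + 8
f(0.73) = 15.34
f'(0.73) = 10.50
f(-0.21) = 6.57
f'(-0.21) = 5.50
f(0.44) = 12.23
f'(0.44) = 10.66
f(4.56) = -136.01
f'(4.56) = -133.54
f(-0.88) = 6.88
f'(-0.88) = -7.77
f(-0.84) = 6.59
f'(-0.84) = -6.75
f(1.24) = 19.89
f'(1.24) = 6.56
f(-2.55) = 69.86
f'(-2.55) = -76.02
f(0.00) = 8.00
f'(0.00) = 8.00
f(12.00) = -4360.00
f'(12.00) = -1168.00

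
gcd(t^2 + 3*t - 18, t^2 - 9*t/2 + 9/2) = t - 3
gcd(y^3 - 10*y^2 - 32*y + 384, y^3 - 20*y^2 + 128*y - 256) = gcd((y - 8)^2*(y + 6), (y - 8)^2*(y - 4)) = y^2 - 16*y + 64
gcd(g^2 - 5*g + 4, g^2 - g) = g - 1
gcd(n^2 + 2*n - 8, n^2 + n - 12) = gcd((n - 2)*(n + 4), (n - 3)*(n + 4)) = n + 4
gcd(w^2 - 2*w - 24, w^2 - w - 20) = w + 4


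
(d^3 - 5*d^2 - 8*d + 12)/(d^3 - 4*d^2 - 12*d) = (d - 1)/d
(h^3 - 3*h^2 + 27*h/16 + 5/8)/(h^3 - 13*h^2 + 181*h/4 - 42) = (16*h^3 - 48*h^2 + 27*h + 10)/(4*(4*h^3 - 52*h^2 + 181*h - 168))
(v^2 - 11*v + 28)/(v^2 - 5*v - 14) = (v - 4)/(v + 2)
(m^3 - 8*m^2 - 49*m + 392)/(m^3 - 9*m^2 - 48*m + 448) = (m - 7)/(m - 8)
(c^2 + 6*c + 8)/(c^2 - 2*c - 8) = (c + 4)/(c - 4)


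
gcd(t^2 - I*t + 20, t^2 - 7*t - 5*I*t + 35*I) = t - 5*I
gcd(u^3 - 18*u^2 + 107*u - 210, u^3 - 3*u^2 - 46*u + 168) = u - 6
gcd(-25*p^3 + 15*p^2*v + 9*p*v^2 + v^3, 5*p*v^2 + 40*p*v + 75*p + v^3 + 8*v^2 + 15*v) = 5*p + v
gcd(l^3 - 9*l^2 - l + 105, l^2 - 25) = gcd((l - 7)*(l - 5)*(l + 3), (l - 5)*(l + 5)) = l - 5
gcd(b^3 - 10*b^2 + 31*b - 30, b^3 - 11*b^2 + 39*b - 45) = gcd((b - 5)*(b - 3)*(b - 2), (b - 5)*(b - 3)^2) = b^2 - 8*b + 15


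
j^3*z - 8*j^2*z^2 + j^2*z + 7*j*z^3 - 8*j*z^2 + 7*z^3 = (j - 7*z)*(j - z)*(j*z + z)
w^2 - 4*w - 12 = (w - 6)*(w + 2)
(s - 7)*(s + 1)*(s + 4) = s^3 - 2*s^2 - 31*s - 28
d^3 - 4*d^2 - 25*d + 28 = (d - 7)*(d - 1)*(d + 4)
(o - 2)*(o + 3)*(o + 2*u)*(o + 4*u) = o^4 + 6*o^3*u + o^3 + 8*o^2*u^2 + 6*o^2*u - 6*o^2 + 8*o*u^2 - 36*o*u - 48*u^2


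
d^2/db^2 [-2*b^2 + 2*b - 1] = -4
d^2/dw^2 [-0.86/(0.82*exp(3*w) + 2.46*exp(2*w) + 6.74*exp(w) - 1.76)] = (-0.86*(2.46*exp(2*w) + 4.92*exp(w) + 6.74)*(4.92*exp(2*w) + 9.84*exp(w) + 13.48)*exp(w) + (6.3468*exp(2*w) + 8.4624*exp(w) + 5.7964)*(0.82*exp(3*w) + 2.46*exp(2*w) + 6.74*exp(w) - 1.76))*exp(w)/(0.82*exp(3*w) + 2.46*exp(2*w) + 6.74*exp(w) - 1.76)^3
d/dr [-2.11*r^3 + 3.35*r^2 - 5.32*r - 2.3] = -6.33*r^2 + 6.7*r - 5.32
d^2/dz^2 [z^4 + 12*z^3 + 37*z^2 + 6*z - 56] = 12*z^2 + 72*z + 74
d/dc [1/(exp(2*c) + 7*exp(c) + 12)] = (-2*exp(c) - 7)*exp(c)/(exp(2*c) + 7*exp(c) + 12)^2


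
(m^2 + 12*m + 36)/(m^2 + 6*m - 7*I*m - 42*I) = (m + 6)/(m - 7*I)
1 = 1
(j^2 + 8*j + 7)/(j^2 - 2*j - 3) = (j + 7)/(j - 3)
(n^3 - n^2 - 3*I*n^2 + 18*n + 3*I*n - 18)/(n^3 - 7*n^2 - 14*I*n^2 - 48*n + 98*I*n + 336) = (n^2 + n*(-1 + 3*I) - 3*I)/(n^2 - n*(7 + 8*I) + 56*I)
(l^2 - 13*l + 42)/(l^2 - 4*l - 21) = (l - 6)/(l + 3)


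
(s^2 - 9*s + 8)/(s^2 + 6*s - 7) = (s - 8)/(s + 7)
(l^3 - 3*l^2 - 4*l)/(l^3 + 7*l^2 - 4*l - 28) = l*(l^2 - 3*l - 4)/(l^3 + 7*l^2 - 4*l - 28)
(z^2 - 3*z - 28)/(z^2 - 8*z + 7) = (z + 4)/(z - 1)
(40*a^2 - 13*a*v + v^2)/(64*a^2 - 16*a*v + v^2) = (-5*a + v)/(-8*a + v)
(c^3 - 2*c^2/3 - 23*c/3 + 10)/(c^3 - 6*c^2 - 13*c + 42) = (c - 5/3)/(c - 7)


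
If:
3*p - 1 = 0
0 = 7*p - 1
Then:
No Solution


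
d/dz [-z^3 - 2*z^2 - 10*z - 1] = -3*z^2 - 4*z - 10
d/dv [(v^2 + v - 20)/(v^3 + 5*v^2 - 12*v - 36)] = (-v^4 - 2*v^3 + 43*v^2 + 128*v - 276)/(v^6 + 10*v^5 + v^4 - 192*v^3 - 216*v^2 + 864*v + 1296)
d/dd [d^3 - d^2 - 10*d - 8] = 3*d^2 - 2*d - 10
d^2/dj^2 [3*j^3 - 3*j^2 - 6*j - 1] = 18*j - 6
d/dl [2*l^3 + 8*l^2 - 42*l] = 6*l^2 + 16*l - 42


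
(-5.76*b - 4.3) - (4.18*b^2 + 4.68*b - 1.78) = -4.18*b^2 - 10.44*b - 2.52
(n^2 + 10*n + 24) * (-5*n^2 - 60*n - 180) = -5*n^4 - 110*n^3 - 900*n^2 - 3240*n - 4320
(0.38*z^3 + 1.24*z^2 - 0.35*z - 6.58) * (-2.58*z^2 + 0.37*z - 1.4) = -0.9804*z^5 - 3.0586*z^4 + 0.8298*z^3 + 15.1109*z^2 - 1.9446*z + 9.212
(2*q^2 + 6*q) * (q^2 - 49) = 2*q^4 + 6*q^3 - 98*q^2 - 294*q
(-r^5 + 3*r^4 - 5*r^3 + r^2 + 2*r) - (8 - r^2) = -r^5 + 3*r^4 - 5*r^3 + 2*r^2 + 2*r - 8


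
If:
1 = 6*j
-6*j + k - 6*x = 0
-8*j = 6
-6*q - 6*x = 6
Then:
No Solution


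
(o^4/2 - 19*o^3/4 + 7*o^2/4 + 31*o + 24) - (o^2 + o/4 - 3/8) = o^4/2 - 19*o^3/4 + 3*o^2/4 + 123*o/4 + 195/8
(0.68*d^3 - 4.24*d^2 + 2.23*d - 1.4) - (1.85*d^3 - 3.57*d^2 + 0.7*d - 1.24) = -1.17*d^3 - 0.67*d^2 + 1.53*d - 0.16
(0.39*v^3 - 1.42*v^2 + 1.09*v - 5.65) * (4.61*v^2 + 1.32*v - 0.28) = 1.7979*v^5 - 6.0314*v^4 + 3.0413*v^3 - 24.2101*v^2 - 7.7632*v + 1.582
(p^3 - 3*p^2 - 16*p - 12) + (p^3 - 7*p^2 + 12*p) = 2*p^3 - 10*p^2 - 4*p - 12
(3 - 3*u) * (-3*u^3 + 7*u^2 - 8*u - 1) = 9*u^4 - 30*u^3 + 45*u^2 - 21*u - 3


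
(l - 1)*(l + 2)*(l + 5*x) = l^3 + 5*l^2*x + l^2 + 5*l*x - 2*l - 10*x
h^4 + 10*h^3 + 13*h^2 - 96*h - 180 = (h - 3)*(h + 2)*(h + 5)*(h + 6)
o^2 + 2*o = o*(o + 2)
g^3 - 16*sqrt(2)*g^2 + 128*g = g*(g - 8*sqrt(2))^2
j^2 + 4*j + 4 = (j + 2)^2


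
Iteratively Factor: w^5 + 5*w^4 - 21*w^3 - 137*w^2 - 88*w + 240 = (w + 3)*(w^4 + 2*w^3 - 27*w^2 - 56*w + 80) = (w - 1)*(w + 3)*(w^3 + 3*w^2 - 24*w - 80) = (w - 1)*(w + 3)*(w + 4)*(w^2 - w - 20) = (w - 1)*(w + 3)*(w + 4)^2*(w - 5)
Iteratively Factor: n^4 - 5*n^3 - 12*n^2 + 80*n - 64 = (n + 4)*(n^3 - 9*n^2 + 24*n - 16) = (n - 4)*(n + 4)*(n^2 - 5*n + 4) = (n - 4)*(n - 1)*(n + 4)*(n - 4)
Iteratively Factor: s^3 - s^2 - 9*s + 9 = (s + 3)*(s^2 - 4*s + 3) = (s - 3)*(s + 3)*(s - 1)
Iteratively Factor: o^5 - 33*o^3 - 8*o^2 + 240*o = (o - 5)*(o^4 + 5*o^3 - 8*o^2 - 48*o) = (o - 5)*(o - 3)*(o^3 + 8*o^2 + 16*o) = o*(o - 5)*(o - 3)*(o^2 + 8*o + 16) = o*(o - 5)*(o - 3)*(o + 4)*(o + 4)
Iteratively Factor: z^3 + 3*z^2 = (z)*(z^2 + 3*z) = z*(z + 3)*(z)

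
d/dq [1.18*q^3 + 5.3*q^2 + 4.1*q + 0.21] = 3.54*q^2 + 10.6*q + 4.1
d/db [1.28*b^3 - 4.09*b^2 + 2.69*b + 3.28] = 3.84*b^2 - 8.18*b + 2.69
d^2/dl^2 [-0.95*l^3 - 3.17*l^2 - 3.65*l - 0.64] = -5.7*l - 6.34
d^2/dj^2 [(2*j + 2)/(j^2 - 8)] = 4*(4*j^2*(j + 1) - (3*j + 1)*(j^2 - 8))/(j^2 - 8)^3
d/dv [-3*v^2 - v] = -6*v - 1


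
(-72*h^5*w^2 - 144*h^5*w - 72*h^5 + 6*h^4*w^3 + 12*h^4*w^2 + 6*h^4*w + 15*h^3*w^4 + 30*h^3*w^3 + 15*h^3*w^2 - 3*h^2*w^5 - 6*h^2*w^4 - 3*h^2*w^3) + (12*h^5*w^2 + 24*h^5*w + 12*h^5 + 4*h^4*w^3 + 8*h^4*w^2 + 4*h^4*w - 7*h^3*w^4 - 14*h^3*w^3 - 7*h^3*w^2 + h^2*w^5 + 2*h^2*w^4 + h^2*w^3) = -60*h^5*w^2 - 120*h^5*w - 60*h^5 + 10*h^4*w^3 + 20*h^4*w^2 + 10*h^4*w + 8*h^3*w^4 + 16*h^3*w^3 + 8*h^3*w^2 - 2*h^2*w^5 - 4*h^2*w^4 - 2*h^2*w^3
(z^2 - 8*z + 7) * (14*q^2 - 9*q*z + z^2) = 14*q^2*z^2 - 112*q^2*z + 98*q^2 - 9*q*z^3 + 72*q*z^2 - 63*q*z + z^4 - 8*z^3 + 7*z^2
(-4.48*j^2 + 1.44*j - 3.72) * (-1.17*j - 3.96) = 5.2416*j^3 + 16.056*j^2 - 1.35*j + 14.7312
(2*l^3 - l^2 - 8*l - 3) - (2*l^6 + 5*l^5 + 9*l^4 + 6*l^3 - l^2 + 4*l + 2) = -2*l^6 - 5*l^5 - 9*l^4 - 4*l^3 - 12*l - 5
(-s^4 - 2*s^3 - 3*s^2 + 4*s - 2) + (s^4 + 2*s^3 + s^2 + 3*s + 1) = -2*s^2 + 7*s - 1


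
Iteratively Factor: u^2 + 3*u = (u)*(u + 3)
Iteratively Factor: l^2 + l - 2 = (l + 2)*(l - 1)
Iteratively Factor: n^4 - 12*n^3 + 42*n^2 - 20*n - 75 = (n - 3)*(n^3 - 9*n^2 + 15*n + 25) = (n - 5)*(n - 3)*(n^2 - 4*n - 5) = (n - 5)*(n - 3)*(n + 1)*(n - 5)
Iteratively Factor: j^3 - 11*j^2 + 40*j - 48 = (j - 4)*(j^2 - 7*j + 12) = (j - 4)^2*(j - 3)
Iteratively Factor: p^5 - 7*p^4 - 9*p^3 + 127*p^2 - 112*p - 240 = (p - 3)*(p^4 - 4*p^3 - 21*p^2 + 64*p + 80) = (p - 3)*(p + 4)*(p^3 - 8*p^2 + 11*p + 20) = (p - 5)*(p - 3)*(p + 4)*(p^2 - 3*p - 4) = (p - 5)*(p - 3)*(p + 1)*(p + 4)*(p - 4)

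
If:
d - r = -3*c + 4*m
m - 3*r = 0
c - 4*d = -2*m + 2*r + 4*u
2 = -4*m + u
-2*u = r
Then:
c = -184/325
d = -124/325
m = -12/25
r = -4/25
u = 2/25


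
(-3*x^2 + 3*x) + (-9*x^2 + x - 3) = -12*x^2 + 4*x - 3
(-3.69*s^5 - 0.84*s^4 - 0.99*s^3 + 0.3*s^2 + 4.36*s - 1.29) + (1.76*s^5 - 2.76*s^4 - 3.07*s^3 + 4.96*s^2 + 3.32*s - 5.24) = -1.93*s^5 - 3.6*s^4 - 4.06*s^3 + 5.26*s^2 + 7.68*s - 6.53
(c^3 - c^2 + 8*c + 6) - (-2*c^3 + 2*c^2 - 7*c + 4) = 3*c^3 - 3*c^2 + 15*c + 2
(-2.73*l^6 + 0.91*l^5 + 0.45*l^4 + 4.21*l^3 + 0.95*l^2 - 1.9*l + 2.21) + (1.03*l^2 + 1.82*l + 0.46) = -2.73*l^6 + 0.91*l^5 + 0.45*l^4 + 4.21*l^3 + 1.98*l^2 - 0.0799999999999998*l + 2.67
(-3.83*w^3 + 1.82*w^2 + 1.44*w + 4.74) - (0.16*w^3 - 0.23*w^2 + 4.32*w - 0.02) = -3.99*w^3 + 2.05*w^2 - 2.88*w + 4.76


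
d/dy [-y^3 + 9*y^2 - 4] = 3*y*(6 - y)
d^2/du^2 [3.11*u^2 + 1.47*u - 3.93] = 6.22000000000000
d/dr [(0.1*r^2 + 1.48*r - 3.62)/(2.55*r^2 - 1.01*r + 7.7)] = (-3.875*r^2 + 20.002*r + 7.7398)/(6.5025*r^4 - 5.151*r^3 + 40.2901*r^2 - 15.554*r + 59.29)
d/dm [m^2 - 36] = 2*m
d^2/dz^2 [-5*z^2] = -10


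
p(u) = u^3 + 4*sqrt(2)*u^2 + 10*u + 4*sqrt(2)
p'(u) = 3*u^2 + 8*sqrt(2)*u + 10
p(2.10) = 60.86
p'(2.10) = 46.99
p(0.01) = 5.76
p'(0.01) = 10.11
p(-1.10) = 0.17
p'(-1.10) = 1.18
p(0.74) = 16.56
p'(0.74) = 20.01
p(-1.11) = 0.16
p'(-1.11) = 1.14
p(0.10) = 6.71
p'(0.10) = 11.16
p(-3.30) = -1.68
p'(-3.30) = 5.33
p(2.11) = 61.34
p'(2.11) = 47.23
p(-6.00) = -66.70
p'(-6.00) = 50.12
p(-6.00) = -66.70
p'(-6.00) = 50.12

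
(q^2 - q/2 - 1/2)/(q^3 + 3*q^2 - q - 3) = (q + 1/2)/(q^2 + 4*q + 3)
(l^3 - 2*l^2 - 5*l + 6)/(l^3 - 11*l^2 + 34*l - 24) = (l^2 - l - 6)/(l^2 - 10*l + 24)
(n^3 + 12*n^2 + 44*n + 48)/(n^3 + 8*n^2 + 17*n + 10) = (n^2 + 10*n + 24)/(n^2 + 6*n + 5)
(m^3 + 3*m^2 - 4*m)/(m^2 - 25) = m*(m^2 + 3*m - 4)/(m^2 - 25)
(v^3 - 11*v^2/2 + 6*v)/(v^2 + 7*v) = (v^2 - 11*v/2 + 6)/(v + 7)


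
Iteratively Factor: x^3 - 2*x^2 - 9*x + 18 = (x - 2)*(x^2 - 9) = (x - 2)*(x + 3)*(x - 3)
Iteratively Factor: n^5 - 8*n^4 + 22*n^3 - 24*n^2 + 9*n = (n - 1)*(n^4 - 7*n^3 + 15*n^2 - 9*n) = n*(n - 1)*(n^3 - 7*n^2 + 15*n - 9) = n*(n - 3)*(n - 1)*(n^2 - 4*n + 3) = n*(n - 3)*(n - 1)^2*(n - 3)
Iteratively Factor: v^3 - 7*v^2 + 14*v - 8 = (v - 4)*(v^2 - 3*v + 2) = (v - 4)*(v - 1)*(v - 2)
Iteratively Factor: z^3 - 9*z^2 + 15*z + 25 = (z + 1)*(z^2 - 10*z + 25) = (z - 5)*(z + 1)*(z - 5)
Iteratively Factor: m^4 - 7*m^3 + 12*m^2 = (m - 4)*(m^3 - 3*m^2) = m*(m - 4)*(m^2 - 3*m) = m*(m - 4)*(m - 3)*(m)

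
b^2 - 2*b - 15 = (b - 5)*(b + 3)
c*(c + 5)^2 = c^3 + 10*c^2 + 25*c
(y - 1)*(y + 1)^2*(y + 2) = y^4 + 3*y^3 + y^2 - 3*y - 2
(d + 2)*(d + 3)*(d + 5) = d^3 + 10*d^2 + 31*d + 30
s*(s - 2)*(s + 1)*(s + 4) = s^4 + 3*s^3 - 6*s^2 - 8*s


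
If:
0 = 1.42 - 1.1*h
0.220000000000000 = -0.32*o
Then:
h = 1.29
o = -0.69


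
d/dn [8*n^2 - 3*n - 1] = 16*n - 3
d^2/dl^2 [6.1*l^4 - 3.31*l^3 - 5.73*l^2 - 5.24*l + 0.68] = 73.2*l^2 - 19.86*l - 11.46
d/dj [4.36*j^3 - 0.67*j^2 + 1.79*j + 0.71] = 13.08*j^2 - 1.34*j + 1.79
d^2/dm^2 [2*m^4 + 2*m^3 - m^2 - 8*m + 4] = 24*m^2 + 12*m - 2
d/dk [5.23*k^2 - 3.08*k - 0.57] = 10.46*k - 3.08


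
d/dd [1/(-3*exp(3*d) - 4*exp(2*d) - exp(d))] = (9*exp(2*d) + 8*exp(d) + 1)*exp(-d)/(3*exp(2*d) + 4*exp(d) + 1)^2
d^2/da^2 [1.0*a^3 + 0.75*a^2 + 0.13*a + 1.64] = 6.0*a + 1.5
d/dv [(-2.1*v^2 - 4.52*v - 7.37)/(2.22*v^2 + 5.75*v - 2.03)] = (-2.0406*v^2 + 41.2488*v + 51.5531)/(4.9284*v^4 + 25.53*v^3 + 24.0493*v^2 - 23.345*v + 4.1209)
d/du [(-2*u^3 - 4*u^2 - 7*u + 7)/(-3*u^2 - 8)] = (6*u^4 + 27*u^2 + 106*u + 56)/(9*u^4 + 48*u^2 + 64)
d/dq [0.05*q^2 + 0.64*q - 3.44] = 0.1*q + 0.64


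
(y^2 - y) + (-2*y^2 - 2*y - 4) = -y^2 - 3*y - 4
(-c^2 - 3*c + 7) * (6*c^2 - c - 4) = -6*c^4 - 17*c^3 + 49*c^2 + 5*c - 28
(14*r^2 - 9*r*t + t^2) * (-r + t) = -14*r^3 + 23*r^2*t - 10*r*t^2 + t^3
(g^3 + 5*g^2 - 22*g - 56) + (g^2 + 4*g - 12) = g^3 + 6*g^2 - 18*g - 68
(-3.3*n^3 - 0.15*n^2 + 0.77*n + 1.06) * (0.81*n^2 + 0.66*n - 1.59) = -2.673*n^5 - 2.2995*n^4 + 5.7717*n^3 + 1.6053*n^2 - 0.5247*n - 1.6854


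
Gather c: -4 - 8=-12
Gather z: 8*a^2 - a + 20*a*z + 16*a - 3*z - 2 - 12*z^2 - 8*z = 8*a^2 + 15*a - 12*z^2 + z*(20*a - 11) - 2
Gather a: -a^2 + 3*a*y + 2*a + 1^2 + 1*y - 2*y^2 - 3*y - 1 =-a^2 + a*(3*y + 2) - 2*y^2 - 2*y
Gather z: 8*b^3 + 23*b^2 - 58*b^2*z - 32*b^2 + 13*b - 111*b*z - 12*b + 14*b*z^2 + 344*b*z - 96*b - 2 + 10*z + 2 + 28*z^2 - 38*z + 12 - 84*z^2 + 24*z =8*b^3 - 9*b^2 - 95*b + z^2*(14*b - 56) + z*(-58*b^2 + 233*b - 4) + 12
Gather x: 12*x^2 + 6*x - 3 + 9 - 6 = 12*x^2 + 6*x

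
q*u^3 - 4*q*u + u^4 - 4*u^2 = u*(q + u)*(u - 2)*(u + 2)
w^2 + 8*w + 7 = (w + 1)*(w + 7)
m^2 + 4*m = m*(m + 4)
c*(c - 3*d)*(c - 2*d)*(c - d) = c^4 - 6*c^3*d + 11*c^2*d^2 - 6*c*d^3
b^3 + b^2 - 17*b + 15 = (b - 3)*(b - 1)*(b + 5)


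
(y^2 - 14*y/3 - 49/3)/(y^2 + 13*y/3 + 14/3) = (y - 7)/(y + 2)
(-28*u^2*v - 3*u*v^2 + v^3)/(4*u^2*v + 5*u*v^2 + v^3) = (-7*u + v)/(u + v)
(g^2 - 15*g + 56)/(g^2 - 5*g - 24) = (g - 7)/(g + 3)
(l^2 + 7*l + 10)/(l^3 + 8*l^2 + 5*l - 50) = (l + 2)/(l^2 + 3*l - 10)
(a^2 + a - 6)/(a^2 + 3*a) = (a - 2)/a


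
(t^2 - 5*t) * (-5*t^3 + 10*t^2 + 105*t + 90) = -5*t^5 + 35*t^4 + 55*t^3 - 435*t^2 - 450*t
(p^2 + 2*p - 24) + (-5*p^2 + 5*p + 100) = -4*p^2 + 7*p + 76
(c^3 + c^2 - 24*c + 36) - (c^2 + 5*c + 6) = c^3 - 29*c + 30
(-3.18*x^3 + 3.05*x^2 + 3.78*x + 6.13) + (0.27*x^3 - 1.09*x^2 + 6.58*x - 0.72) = -2.91*x^3 + 1.96*x^2 + 10.36*x + 5.41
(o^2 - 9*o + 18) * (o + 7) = o^3 - 2*o^2 - 45*o + 126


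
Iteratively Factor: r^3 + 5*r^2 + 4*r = (r + 4)*(r^2 + r) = r*(r + 4)*(r + 1)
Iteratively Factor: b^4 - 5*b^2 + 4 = (b + 2)*(b^3 - 2*b^2 - b + 2) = (b - 1)*(b + 2)*(b^2 - b - 2) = (b - 2)*(b - 1)*(b + 2)*(b + 1)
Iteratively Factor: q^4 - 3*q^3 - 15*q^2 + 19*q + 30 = (q - 5)*(q^3 + 2*q^2 - 5*q - 6) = (q - 5)*(q + 1)*(q^2 + q - 6) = (q - 5)*(q - 2)*(q + 1)*(q + 3)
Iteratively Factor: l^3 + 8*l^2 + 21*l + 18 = (l + 2)*(l^2 + 6*l + 9) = (l + 2)*(l + 3)*(l + 3)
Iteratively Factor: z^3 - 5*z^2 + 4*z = (z - 4)*(z^2 - z) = z*(z - 4)*(z - 1)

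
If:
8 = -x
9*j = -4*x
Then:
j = 32/9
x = -8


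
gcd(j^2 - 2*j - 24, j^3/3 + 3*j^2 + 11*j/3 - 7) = 1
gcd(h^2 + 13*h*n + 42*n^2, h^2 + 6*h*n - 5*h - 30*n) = h + 6*n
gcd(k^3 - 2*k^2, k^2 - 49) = 1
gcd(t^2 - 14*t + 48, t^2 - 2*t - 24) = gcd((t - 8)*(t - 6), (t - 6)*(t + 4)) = t - 6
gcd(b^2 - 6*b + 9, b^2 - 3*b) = b - 3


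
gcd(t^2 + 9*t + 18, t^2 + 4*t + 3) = t + 3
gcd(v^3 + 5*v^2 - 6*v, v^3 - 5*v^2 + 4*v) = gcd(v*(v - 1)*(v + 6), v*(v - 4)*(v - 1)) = v^2 - v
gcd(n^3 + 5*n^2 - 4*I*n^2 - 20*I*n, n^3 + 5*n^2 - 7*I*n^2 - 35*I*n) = n^2 + 5*n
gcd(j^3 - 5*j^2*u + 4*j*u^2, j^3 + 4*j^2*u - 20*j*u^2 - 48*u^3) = -j + 4*u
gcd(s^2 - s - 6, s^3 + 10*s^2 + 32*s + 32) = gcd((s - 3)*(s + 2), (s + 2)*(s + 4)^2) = s + 2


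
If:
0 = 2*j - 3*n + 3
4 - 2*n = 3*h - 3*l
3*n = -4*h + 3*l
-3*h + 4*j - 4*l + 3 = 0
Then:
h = -33/31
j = -183/31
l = -135/31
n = -91/31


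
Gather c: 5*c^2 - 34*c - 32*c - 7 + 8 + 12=5*c^2 - 66*c + 13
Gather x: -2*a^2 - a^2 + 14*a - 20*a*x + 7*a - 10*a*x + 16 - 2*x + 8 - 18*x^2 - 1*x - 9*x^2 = -3*a^2 + 21*a - 27*x^2 + x*(-30*a - 3) + 24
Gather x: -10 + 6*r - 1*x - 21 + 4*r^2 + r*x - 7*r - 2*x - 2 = 4*r^2 - r + x*(r - 3) - 33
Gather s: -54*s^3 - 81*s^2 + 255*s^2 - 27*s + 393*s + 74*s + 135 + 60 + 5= -54*s^3 + 174*s^2 + 440*s + 200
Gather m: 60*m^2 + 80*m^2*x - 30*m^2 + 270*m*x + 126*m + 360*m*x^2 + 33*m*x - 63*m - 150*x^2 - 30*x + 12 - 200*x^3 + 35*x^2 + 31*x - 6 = m^2*(80*x + 30) + m*(360*x^2 + 303*x + 63) - 200*x^3 - 115*x^2 + x + 6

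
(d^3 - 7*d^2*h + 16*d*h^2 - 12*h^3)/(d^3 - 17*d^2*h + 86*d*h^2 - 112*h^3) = (d^2 - 5*d*h + 6*h^2)/(d^2 - 15*d*h + 56*h^2)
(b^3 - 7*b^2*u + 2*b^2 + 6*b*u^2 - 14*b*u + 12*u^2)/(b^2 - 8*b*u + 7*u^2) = (-b^2 + 6*b*u - 2*b + 12*u)/(-b + 7*u)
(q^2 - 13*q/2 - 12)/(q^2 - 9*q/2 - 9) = (q - 8)/(q - 6)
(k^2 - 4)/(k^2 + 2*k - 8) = (k + 2)/(k + 4)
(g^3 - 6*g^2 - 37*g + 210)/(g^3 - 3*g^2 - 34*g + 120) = (g - 7)/(g - 4)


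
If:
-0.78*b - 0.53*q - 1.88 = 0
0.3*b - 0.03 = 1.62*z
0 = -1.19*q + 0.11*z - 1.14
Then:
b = -1.74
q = -0.99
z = -0.34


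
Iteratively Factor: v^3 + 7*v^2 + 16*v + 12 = (v + 2)*(v^2 + 5*v + 6) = (v + 2)^2*(v + 3)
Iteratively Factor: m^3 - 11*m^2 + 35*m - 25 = (m - 1)*(m^2 - 10*m + 25) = (m - 5)*(m - 1)*(m - 5)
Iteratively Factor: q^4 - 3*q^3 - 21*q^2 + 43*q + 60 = (q + 4)*(q^3 - 7*q^2 + 7*q + 15) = (q + 1)*(q + 4)*(q^2 - 8*q + 15) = (q - 5)*(q + 1)*(q + 4)*(q - 3)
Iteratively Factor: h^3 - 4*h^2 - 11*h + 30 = (h - 2)*(h^2 - 2*h - 15) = (h - 5)*(h - 2)*(h + 3)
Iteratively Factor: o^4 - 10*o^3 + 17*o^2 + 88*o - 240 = (o + 3)*(o^3 - 13*o^2 + 56*o - 80) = (o - 4)*(o + 3)*(o^2 - 9*o + 20) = (o - 4)^2*(o + 3)*(o - 5)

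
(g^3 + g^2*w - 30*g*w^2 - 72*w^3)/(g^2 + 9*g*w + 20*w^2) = (g^2 - 3*g*w - 18*w^2)/(g + 5*w)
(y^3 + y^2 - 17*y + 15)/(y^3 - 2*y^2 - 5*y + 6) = (y + 5)/(y + 2)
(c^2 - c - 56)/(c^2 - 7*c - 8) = (c + 7)/(c + 1)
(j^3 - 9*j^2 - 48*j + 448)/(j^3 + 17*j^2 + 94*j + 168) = (j^2 - 16*j + 64)/(j^2 + 10*j + 24)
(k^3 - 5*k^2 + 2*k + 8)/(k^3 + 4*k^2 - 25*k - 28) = (k - 2)/(k + 7)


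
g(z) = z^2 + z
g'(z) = 2*z + 1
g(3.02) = 12.14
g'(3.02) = 7.04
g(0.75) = 1.31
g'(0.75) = 2.50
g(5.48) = 35.51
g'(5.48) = 11.96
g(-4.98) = 19.82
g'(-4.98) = -8.96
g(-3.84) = 10.91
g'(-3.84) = -6.68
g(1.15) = 2.47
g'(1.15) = 3.30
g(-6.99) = 41.87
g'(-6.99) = -12.98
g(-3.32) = 7.70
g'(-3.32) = -5.64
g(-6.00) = 30.00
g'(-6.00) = -11.00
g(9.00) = 90.00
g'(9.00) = 19.00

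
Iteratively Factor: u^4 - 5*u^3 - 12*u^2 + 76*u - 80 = (u - 2)*(u^3 - 3*u^2 - 18*u + 40) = (u - 2)*(u + 4)*(u^2 - 7*u + 10) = (u - 5)*(u - 2)*(u + 4)*(u - 2)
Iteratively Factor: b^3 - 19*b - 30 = (b + 3)*(b^2 - 3*b - 10) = (b + 2)*(b + 3)*(b - 5)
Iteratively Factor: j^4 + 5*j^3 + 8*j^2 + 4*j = (j + 1)*(j^3 + 4*j^2 + 4*j) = (j + 1)*(j + 2)*(j^2 + 2*j) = j*(j + 1)*(j + 2)*(j + 2)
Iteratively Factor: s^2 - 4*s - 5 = (s + 1)*(s - 5)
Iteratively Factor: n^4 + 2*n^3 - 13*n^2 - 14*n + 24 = (n + 2)*(n^3 - 13*n + 12) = (n - 3)*(n + 2)*(n^2 + 3*n - 4) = (n - 3)*(n - 1)*(n + 2)*(n + 4)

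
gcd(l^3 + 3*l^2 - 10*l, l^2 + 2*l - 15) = l + 5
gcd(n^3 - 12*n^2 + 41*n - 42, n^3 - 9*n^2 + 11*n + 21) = n^2 - 10*n + 21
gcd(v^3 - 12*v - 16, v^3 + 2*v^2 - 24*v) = v - 4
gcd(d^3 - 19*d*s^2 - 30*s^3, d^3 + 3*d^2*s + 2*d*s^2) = d + 2*s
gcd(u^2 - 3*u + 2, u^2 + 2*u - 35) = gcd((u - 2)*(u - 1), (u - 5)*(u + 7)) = 1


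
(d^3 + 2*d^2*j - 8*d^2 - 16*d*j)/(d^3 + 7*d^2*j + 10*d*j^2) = (d - 8)/(d + 5*j)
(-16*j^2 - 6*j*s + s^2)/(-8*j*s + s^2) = (2*j + s)/s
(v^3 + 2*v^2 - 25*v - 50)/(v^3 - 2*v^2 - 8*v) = (v^2 - 25)/(v*(v - 4))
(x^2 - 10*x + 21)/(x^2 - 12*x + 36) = (x^2 - 10*x + 21)/(x^2 - 12*x + 36)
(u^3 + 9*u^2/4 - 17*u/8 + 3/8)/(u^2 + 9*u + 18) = (8*u^2 - 6*u + 1)/(8*(u + 6))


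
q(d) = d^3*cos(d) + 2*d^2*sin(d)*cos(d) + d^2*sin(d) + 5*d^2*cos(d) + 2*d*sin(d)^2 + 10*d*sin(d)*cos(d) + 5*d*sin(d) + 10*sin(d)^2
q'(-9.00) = -268.26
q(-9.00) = 306.05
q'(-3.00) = 0.95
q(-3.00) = -18.57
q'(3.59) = 9.54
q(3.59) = -85.81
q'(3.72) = 20.15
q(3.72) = -83.87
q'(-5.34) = 17.33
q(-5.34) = -2.94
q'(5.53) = 330.40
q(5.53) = 146.83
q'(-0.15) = -8.42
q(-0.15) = 0.65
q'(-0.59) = -20.52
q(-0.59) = 7.86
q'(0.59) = 30.05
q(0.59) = 9.96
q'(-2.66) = 15.00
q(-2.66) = -15.90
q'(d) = -d^3*sin(d) - 2*d^2*sin(d)^2 - 5*d^2*sin(d) + 2*d^2*cos(d)^2 + 4*d^2*cos(d) - 10*d*sin(d)^2 + 8*d*sin(d)*cos(d) + 2*d*sin(d) + 10*d*cos(d)^2 + 15*d*cos(d) + 2*sin(d)^2 + 30*sin(d)*cos(d) + 5*sin(d)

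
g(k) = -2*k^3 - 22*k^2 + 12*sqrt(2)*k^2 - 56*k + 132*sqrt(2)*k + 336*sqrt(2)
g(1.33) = 635.37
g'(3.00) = 46.50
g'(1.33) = 106.68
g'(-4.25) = 65.05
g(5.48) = 711.11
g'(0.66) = 121.42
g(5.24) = 734.07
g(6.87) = 487.06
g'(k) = -6*k^2 - 44*k + 24*sqrt(2)*k - 56 + 132*sqrt(2)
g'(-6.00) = -24.97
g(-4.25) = -17.51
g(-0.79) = 369.79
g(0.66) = 558.66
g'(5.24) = -86.78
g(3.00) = 767.94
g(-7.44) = 48.21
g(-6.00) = -57.94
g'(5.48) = -104.63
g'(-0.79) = 134.88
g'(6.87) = -221.61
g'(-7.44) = -126.61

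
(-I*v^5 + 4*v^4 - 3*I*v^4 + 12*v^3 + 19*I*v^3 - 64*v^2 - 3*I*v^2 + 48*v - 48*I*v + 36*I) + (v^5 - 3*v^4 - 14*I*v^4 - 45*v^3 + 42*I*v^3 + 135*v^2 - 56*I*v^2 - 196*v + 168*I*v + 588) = v^5 - I*v^5 + v^4 - 17*I*v^4 - 33*v^3 + 61*I*v^3 + 71*v^2 - 59*I*v^2 - 148*v + 120*I*v + 588 + 36*I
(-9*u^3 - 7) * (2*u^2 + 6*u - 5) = -18*u^5 - 54*u^4 + 45*u^3 - 14*u^2 - 42*u + 35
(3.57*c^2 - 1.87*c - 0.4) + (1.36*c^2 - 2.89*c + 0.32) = 4.93*c^2 - 4.76*c - 0.08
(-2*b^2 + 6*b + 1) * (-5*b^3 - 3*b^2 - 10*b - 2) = 10*b^5 - 24*b^4 - 3*b^3 - 59*b^2 - 22*b - 2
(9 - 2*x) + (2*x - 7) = 2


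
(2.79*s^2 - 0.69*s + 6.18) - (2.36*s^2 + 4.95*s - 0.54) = 0.43*s^2 - 5.64*s + 6.72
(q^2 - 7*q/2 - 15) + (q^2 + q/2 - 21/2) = 2*q^2 - 3*q - 51/2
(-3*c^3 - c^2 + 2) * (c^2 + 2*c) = -3*c^5 - 7*c^4 - 2*c^3 + 2*c^2 + 4*c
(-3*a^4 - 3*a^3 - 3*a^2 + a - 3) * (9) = -27*a^4 - 27*a^3 - 27*a^2 + 9*a - 27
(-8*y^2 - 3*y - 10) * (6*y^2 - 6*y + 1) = -48*y^4 + 30*y^3 - 50*y^2 + 57*y - 10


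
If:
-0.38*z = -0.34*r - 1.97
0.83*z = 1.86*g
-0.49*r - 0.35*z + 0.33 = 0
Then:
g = 1.58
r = -1.85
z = 3.53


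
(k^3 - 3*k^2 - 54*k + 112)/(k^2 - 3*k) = (k^3 - 3*k^2 - 54*k + 112)/(k*(k - 3))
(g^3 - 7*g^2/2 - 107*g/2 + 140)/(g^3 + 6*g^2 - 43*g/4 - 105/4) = 2*(g - 8)/(2*g + 3)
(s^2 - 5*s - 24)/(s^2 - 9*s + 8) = (s + 3)/(s - 1)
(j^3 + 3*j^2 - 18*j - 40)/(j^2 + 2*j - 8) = (j^3 + 3*j^2 - 18*j - 40)/(j^2 + 2*j - 8)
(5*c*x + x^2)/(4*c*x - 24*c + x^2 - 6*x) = x*(5*c + x)/(4*c*x - 24*c + x^2 - 6*x)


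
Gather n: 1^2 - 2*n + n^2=n^2 - 2*n + 1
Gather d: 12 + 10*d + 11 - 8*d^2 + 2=-8*d^2 + 10*d + 25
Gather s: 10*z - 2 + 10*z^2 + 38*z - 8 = 10*z^2 + 48*z - 10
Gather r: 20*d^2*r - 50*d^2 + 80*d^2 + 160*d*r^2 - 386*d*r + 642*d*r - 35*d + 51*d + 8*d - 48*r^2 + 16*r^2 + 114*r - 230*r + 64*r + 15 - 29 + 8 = 30*d^2 + 24*d + r^2*(160*d - 32) + r*(20*d^2 + 256*d - 52) - 6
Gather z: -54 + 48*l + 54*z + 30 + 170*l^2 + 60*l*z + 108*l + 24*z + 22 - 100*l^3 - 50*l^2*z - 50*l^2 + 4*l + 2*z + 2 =-100*l^3 + 120*l^2 + 160*l + z*(-50*l^2 + 60*l + 80)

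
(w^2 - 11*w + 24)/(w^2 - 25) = (w^2 - 11*w + 24)/(w^2 - 25)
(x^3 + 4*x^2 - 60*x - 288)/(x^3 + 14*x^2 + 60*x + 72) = (x - 8)/(x + 2)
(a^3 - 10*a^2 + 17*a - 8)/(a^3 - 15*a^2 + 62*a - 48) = (a - 1)/(a - 6)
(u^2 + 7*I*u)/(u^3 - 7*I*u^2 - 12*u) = (u + 7*I)/(u^2 - 7*I*u - 12)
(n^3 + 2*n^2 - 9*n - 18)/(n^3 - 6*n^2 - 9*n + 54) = (n + 2)/(n - 6)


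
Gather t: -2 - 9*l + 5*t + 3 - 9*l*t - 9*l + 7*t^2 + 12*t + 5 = -18*l + 7*t^2 + t*(17 - 9*l) + 6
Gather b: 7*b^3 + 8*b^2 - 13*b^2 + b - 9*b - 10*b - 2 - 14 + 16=7*b^3 - 5*b^2 - 18*b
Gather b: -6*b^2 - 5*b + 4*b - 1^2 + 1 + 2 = -6*b^2 - b + 2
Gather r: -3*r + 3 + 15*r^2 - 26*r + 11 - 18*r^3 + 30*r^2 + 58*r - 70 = -18*r^3 + 45*r^2 + 29*r - 56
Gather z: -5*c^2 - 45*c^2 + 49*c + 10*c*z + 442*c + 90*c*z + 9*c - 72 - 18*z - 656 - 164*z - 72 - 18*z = -50*c^2 + 500*c + z*(100*c - 200) - 800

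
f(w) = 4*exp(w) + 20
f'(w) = 4*exp(w)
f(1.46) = 37.22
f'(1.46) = 17.22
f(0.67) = 27.82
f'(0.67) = 7.82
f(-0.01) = 23.96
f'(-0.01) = 3.96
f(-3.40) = 20.13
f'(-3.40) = 0.13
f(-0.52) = 22.38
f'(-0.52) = 2.38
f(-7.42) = 20.00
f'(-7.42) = 0.00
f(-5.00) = 20.03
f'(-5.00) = 0.03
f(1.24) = 33.82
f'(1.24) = 13.82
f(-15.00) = 20.00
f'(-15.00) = 0.00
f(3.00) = 100.34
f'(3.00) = 80.34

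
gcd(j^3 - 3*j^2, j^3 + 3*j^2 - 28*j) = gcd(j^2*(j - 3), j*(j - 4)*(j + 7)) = j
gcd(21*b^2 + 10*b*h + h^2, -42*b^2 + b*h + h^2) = 7*b + h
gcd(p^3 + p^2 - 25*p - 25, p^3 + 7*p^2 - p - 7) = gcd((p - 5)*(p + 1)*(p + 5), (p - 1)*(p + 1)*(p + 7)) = p + 1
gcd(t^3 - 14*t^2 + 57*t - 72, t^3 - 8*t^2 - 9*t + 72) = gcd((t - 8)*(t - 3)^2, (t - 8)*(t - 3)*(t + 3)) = t^2 - 11*t + 24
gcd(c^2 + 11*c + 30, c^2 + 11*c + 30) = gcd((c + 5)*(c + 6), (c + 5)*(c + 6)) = c^2 + 11*c + 30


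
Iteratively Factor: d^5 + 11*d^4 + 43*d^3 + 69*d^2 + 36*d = (d + 3)*(d^4 + 8*d^3 + 19*d^2 + 12*d) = d*(d + 3)*(d^3 + 8*d^2 + 19*d + 12) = d*(d + 3)*(d + 4)*(d^2 + 4*d + 3) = d*(d + 1)*(d + 3)*(d + 4)*(d + 3)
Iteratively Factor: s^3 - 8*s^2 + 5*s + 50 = (s + 2)*(s^2 - 10*s + 25) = (s - 5)*(s + 2)*(s - 5)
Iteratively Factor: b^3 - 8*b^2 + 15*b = (b)*(b^2 - 8*b + 15) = b*(b - 5)*(b - 3)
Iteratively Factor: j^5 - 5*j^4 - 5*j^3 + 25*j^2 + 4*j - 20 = (j + 1)*(j^4 - 6*j^3 + j^2 + 24*j - 20) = (j - 1)*(j + 1)*(j^3 - 5*j^2 - 4*j + 20) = (j - 5)*(j - 1)*(j + 1)*(j^2 - 4) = (j - 5)*(j - 1)*(j + 1)*(j + 2)*(j - 2)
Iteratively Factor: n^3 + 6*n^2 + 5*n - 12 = (n - 1)*(n^2 + 7*n + 12) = (n - 1)*(n + 4)*(n + 3)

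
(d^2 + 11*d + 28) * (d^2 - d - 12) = d^4 + 10*d^3 + 5*d^2 - 160*d - 336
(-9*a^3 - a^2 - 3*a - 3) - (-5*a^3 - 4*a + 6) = -4*a^3 - a^2 + a - 9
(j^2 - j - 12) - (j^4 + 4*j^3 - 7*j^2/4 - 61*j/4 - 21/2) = -j^4 - 4*j^3 + 11*j^2/4 + 57*j/4 - 3/2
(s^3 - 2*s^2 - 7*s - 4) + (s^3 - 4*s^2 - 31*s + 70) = 2*s^3 - 6*s^2 - 38*s + 66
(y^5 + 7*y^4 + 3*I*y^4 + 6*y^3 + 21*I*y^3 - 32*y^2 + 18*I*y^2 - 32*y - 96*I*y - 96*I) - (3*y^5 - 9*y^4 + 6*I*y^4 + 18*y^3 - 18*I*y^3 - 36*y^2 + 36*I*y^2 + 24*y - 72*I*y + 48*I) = -2*y^5 + 16*y^4 - 3*I*y^4 - 12*y^3 + 39*I*y^3 + 4*y^2 - 18*I*y^2 - 56*y - 24*I*y - 144*I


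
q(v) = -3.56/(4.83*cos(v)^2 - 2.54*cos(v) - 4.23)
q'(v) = -3.56*(9.66*sin(v)*cos(v) - 2.54*sin(v))/(4.83*cos(v)^2 - 2.54*cos(v) - 4.23)^2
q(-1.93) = 1.30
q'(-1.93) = -2.63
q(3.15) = -1.13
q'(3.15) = -0.04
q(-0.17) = 1.74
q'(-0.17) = 1.01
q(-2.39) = -17.46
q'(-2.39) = -561.22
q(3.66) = -2.20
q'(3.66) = -7.34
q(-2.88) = -1.30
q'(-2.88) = -1.47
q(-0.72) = 1.04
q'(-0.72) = 0.95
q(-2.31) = 10.90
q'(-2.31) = -223.15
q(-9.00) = -1.70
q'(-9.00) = -3.80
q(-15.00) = -7.31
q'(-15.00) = -96.38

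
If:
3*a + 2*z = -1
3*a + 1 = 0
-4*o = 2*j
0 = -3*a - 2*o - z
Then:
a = -1/3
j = -1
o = 1/2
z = 0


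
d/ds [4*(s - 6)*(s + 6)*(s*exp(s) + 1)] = 4*s^3*exp(s) + 12*s^2*exp(s) - 144*s*exp(s) + 8*s - 144*exp(s)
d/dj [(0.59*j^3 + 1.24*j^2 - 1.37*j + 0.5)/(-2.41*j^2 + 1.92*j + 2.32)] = (-1.4219*j^4 + 2.2656*j^3 + 3.1855*j^2 + 8.1636*j - 4.1384)/(5.8081*j^4 - 9.2544*j^3 - 7.496*j^2 + 8.9088*j + 5.3824)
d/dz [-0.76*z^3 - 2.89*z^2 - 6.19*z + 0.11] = -2.28*z^2 - 5.78*z - 6.19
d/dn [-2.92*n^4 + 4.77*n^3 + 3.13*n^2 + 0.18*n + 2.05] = -11.68*n^3 + 14.31*n^2 + 6.26*n + 0.18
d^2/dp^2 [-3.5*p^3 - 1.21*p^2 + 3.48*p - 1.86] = -21.0*p - 2.42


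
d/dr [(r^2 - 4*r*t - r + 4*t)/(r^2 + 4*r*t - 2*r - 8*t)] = (-2*(r + 2*t - 1)*(r^2 - 4*r*t - r + 4*t) + (2*r - 4*t - 1)*(r^2 + 4*r*t - 2*r - 8*t))/(r^2 + 4*r*t - 2*r - 8*t)^2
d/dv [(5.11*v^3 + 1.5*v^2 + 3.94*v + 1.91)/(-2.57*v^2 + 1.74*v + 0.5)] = (-13.1327*v^4 + 17.7828*v^3 + 20.4008*v^2 + 11.3174*v - 1.3534)/(6.6049*v^4 - 8.9436*v^3 + 0.4576*v^2 + 1.74*v + 0.25)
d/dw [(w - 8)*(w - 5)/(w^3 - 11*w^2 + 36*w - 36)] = (-w^4 + 26*w^3 - 227*w^2 + 808*w - 972)/(w^6 - 22*w^5 + 193*w^4 - 864*w^3 + 2088*w^2 - 2592*w + 1296)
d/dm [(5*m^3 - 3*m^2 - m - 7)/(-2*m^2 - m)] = (-10*m^4 - 10*m^3 + m^2 - 28*m - 7)/(m^2*(4*m^2 + 4*m + 1))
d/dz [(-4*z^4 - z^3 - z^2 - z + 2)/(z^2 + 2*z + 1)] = (-8*z^4 - 17*z^3 - 3*z^2 - z - 5)/(z^3 + 3*z^2 + 3*z + 1)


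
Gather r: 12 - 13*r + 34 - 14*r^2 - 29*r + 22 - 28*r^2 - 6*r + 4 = -42*r^2 - 48*r + 72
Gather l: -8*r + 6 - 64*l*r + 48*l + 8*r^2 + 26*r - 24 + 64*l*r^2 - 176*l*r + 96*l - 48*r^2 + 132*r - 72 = l*(64*r^2 - 240*r + 144) - 40*r^2 + 150*r - 90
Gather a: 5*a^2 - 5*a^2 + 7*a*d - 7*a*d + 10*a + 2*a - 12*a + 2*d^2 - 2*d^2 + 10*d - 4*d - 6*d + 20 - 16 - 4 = 0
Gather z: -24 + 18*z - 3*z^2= -3*z^2 + 18*z - 24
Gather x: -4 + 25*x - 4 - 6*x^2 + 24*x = -6*x^2 + 49*x - 8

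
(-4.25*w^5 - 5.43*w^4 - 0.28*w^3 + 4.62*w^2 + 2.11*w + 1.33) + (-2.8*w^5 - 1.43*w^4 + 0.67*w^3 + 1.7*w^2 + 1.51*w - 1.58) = -7.05*w^5 - 6.86*w^4 + 0.39*w^3 + 6.32*w^2 + 3.62*w - 0.25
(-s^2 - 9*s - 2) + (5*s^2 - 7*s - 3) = 4*s^2 - 16*s - 5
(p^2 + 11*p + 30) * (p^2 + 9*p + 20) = p^4 + 20*p^3 + 149*p^2 + 490*p + 600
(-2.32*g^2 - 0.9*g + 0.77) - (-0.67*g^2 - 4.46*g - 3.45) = -1.65*g^2 + 3.56*g + 4.22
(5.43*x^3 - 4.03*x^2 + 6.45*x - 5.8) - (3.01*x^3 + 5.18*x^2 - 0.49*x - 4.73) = 2.42*x^3 - 9.21*x^2 + 6.94*x - 1.07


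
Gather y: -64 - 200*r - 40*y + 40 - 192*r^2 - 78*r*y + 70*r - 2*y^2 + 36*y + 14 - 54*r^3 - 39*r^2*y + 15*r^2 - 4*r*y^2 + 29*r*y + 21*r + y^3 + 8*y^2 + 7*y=-54*r^3 - 177*r^2 - 109*r + y^3 + y^2*(6 - 4*r) + y*(-39*r^2 - 49*r + 3) - 10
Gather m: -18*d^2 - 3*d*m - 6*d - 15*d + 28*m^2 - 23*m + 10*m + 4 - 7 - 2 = -18*d^2 - 21*d + 28*m^2 + m*(-3*d - 13) - 5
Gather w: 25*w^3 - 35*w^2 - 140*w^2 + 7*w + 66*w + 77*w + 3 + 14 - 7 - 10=25*w^3 - 175*w^2 + 150*w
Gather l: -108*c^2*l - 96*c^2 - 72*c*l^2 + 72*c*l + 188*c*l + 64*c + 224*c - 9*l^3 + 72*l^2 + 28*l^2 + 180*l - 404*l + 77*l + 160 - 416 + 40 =-96*c^2 + 288*c - 9*l^3 + l^2*(100 - 72*c) + l*(-108*c^2 + 260*c - 147) - 216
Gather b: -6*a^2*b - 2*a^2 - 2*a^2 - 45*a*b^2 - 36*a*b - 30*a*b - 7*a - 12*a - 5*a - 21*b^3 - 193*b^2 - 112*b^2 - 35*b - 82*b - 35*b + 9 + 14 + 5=-4*a^2 - 24*a - 21*b^3 + b^2*(-45*a - 305) + b*(-6*a^2 - 66*a - 152) + 28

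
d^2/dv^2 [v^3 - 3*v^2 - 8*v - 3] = 6*v - 6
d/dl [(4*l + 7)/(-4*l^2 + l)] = (16*l^2 + 56*l - 7)/(l^2*(16*l^2 - 8*l + 1))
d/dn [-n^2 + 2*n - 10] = 2 - 2*n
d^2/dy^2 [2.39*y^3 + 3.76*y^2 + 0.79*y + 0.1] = 14.34*y + 7.52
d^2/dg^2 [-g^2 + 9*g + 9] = -2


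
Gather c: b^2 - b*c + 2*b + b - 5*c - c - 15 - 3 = b^2 + 3*b + c*(-b - 6) - 18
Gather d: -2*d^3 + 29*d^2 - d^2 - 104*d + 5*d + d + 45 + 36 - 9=-2*d^3 + 28*d^2 - 98*d + 72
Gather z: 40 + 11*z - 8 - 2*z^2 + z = -2*z^2 + 12*z + 32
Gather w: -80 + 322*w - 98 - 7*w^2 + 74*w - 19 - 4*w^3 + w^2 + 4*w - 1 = -4*w^3 - 6*w^2 + 400*w - 198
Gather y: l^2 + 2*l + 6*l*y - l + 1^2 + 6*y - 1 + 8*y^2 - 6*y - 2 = l^2 + 6*l*y + l + 8*y^2 - 2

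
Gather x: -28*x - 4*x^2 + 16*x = -4*x^2 - 12*x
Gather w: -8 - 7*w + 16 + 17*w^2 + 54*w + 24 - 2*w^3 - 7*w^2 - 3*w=-2*w^3 + 10*w^2 + 44*w + 32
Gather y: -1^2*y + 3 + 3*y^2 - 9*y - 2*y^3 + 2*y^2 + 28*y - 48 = -2*y^3 + 5*y^2 + 18*y - 45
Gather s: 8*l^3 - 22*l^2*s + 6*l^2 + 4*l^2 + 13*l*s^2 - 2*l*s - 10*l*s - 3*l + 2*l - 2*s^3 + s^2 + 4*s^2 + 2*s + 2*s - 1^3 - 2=8*l^3 + 10*l^2 - l - 2*s^3 + s^2*(13*l + 5) + s*(-22*l^2 - 12*l + 4) - 3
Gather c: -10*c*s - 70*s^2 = -10*c*s - 70*s^2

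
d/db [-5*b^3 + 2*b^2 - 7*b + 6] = -15*b^2 + 4*b - 7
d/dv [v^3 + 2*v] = 3*v^2 + 2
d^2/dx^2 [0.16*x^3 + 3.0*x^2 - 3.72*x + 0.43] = 0.96*x + 6.0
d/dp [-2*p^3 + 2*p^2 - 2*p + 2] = -6*p^2 + 4*p - 2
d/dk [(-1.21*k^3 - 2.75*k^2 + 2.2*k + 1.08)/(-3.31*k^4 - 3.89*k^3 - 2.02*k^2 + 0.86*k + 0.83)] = (-4.0051*k^6 - 18.205*k^5 + 13.5927*k^4 + 29.334*k^3 + 11.6697*k^2 - 0.2018*k + 0.8972)/(10.9561*k^8 + 25.7518*k^7 + 28.5045*k^6 + 10.0224*k^5 - 8.105*k^4 - 9.9318*k^3 - 2.6136*k^2 + 1.4276*k + 0.6889)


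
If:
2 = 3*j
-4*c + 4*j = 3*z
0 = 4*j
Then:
No Solution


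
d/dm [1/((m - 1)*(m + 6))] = (-2*m - 5)/(m^4 + 10*m^3 + 13*m^2 - 60*m + 36)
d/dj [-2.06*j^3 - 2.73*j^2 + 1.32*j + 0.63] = -6.18*j^2 - 5.46*j + 1.32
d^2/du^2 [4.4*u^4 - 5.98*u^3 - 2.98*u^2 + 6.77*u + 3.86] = 52.8*u^2 - 35.88*u - 5.96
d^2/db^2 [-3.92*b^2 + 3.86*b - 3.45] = -7.84000000000000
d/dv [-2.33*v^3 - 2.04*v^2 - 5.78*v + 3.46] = -6.99*v^2 - 4.08*v - 5.78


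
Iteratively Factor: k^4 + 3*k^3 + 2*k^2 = (k + 2)*(k^3 + k^2) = k*(k + 2)*(k^2 + k) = k*(k + 1)*(k + 2)*(k)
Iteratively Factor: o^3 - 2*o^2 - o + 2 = (o - 1)*(o^2 - o - 2) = (o - 1)*(o + 1)*(o - 2)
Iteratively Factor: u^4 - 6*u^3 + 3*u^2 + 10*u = (u - 2)*(u^3 - 4*u^2 - 5*u) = (u - 5)*(u - 2)*(u^2 + u) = (u - 5)*(u - 2)*(u + 1)*(u)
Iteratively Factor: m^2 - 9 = (m - 3)*(m + 3)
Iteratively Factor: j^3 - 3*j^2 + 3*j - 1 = (j - 1)*(j^2 - 2*j + 1) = (j - 1)^2*(j - 1)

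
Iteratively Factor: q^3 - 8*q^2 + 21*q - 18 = (q - 3)*(q^2 - 5*q + 6) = (q - 3)*(q - 2)*(q - 3)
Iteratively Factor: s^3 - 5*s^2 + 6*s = (s)*(s^2 - 5*s + 6) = s*(s - 2)*(s - 3)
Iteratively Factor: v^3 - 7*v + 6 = (v + 3)*(v^2 - 3*v + 2) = (v - 2)*(v + 3)*(v - 1)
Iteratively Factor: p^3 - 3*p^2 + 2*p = (p - 2)*(p^2 - p) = (p - 2)*(p - 1)*(p)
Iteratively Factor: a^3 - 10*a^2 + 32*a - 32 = (a - 4)*(a^2 - 6*a + 8) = (a - 4)*(a - 2)*(a - 4)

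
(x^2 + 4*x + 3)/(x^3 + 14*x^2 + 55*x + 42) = (x + 3)/(x^2 + 13*x + 42)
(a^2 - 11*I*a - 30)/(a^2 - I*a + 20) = (a - 6*I)/(a + 4*I)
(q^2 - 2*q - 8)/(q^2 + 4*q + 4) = (q - 4)/(q + 2)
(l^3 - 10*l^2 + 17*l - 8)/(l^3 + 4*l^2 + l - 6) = (l^2 - 9*l + 8)/(l^2 + 5*l + 6)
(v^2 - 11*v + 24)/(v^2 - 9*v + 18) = (v - 8)/(v - 6)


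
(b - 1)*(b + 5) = b^2 + 4*b - 5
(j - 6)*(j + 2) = j^2 - 4*j - 12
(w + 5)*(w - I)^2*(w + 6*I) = w^4 + 5*w^3 + 4*I*w^3 + 11*w^2 + 20*I*w^2 + 55*w - 6*I*w - 30*I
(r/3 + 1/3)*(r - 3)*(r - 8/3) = r^3/3 - 14*r^2/9 + 7*r/9 + 8/3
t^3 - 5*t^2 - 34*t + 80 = (t - 8)*(t - 2)*(t + 5)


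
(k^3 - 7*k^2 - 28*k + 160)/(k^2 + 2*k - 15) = (k^2 - 12*k + 32)/(k - 3)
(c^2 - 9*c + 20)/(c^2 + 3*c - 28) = (c - 5)/(c + 7)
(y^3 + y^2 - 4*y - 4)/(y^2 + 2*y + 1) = (y^2 - 4)/(y + 1)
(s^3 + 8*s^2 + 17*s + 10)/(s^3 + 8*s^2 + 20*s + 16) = (s^2 + 6*s + 5)/(s^2 + 6*s + 8)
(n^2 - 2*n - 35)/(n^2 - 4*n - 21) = (n + 5)/(n + 3)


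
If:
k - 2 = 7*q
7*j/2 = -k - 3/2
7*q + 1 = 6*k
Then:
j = -13/35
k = -1/5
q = -11/35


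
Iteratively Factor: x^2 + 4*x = (x)*(x + 4)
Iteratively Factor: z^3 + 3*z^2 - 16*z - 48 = (z - 4)*(z^2 + 7*z + 12) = (z - 4)*(z + 3)*(z + 4)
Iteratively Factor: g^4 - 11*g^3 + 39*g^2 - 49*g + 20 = (g - 1)*(g^3 - 10*g^2 + 29*g - 20) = (g - 4)*(g - 1)*(g^2 - 6*g + 5) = (g - 5)*(g - 4)*(g - 1)*(g - 1)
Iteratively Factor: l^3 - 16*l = (l - 4)*(l^2 + 4*l) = (l - 4)*(l + 4)*(l)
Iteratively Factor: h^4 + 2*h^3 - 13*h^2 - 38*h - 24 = (h + 1)*(h^3 + h^2 - 14*h - 24) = (h + 1)*(h + 3)*(h^2 - 2*h - 8) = (h + 1)*(h + 2)*(h + 3)*(h - 4)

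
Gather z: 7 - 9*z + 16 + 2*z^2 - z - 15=2*z^2 - 10*z + 8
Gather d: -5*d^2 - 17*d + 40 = -5*d^2 - 17*d + 40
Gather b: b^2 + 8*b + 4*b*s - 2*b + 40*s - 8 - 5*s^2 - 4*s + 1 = b^2 + b*(4*s + 6) - 5*s^2 + 36*s - 7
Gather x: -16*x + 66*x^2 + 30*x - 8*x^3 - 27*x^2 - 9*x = -8*x^3 + 39*x^2 + 5*x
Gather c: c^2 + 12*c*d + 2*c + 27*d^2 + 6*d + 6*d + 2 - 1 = c^2 + c*(12*d + 2) + 27*d^2 + 12*d + 1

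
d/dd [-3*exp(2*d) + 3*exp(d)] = (3 - 6*exp(d))*exp(d)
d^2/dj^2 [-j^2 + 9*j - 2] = -2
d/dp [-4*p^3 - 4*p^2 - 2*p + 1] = -12*p^2 - 8*p - 2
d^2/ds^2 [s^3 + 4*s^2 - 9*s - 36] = 6*s + 8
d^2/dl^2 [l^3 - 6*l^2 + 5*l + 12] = 6*l - 12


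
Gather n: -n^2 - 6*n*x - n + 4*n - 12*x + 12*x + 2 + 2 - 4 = -n^2 + n*(3 - 6*x)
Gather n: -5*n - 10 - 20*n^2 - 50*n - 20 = -20*n^2 - 55*n - 30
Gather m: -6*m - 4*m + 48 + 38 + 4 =90 - 10*m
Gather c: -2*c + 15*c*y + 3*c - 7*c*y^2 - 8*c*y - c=c*(-7*y^2 + 7*y)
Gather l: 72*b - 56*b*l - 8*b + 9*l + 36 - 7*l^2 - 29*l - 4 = 64*b - 7*l^2 + l*(-56*b - 20) + 32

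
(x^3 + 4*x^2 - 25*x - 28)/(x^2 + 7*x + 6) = (x^2 + 3*x - 28)/(x + 6)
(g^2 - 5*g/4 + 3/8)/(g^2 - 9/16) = 2*(2*g - 1)/(4*g + 3)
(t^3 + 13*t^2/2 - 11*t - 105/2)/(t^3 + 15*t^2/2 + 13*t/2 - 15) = (t^2 + 4*t - 21)/(t^2 + 5*t - 6)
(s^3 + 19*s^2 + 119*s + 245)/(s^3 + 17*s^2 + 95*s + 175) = (s + 7)/(s + 5)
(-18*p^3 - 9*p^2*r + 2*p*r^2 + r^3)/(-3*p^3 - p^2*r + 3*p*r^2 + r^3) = (6*p^2 + p*r - r^2)/(p^2 - r^2)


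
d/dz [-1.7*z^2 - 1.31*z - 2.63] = -3.4*z - 1.31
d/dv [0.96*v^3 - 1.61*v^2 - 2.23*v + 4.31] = 2.88*v^2 - 3.22*v - 2.23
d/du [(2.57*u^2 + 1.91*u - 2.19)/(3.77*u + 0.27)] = (9.6889*u^2 + 1.3878*u + 8.772)/(14.2129*u^2 + 2.0358*u + 0.0729)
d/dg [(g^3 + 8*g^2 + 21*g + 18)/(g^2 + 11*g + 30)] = (g^4 + 22*g^3 + 157*g^2 + 444*g + 432)/(g^4 + 22*g^3 + 181*g^2 + 660*g + 900)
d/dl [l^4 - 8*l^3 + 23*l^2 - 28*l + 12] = 4*l^3 - 24*l^2 + 46*l - 28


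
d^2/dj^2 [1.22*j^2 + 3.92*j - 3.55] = 2.44000000000000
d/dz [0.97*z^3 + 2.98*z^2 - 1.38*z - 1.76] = 2.91*z^2 + 5.96*z - 1.38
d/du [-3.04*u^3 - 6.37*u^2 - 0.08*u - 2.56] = -9.12*u^2 - 12.74*u - 0.08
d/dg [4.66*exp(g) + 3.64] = 4.66*exp(g)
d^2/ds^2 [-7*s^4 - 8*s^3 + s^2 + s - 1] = -84*s^2 - 48*s + 2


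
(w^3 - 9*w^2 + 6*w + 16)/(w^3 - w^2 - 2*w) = (w - 8)/w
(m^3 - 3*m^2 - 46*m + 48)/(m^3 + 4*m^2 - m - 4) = (m^2 - 2*m - 48)/(m^2 + 5*m + 4)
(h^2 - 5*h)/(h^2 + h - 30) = h/(h + 6)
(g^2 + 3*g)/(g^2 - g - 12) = g/(g - 4)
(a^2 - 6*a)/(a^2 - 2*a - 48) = a*(6 - a)/(-a^2 + 2*a + 48)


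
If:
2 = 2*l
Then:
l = 1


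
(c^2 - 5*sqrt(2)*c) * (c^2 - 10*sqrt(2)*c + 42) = c^4 - 15*sqrt(2)*c^3 + 142*c^2 - 210*sqrt(2)*c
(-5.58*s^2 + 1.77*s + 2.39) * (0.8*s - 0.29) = -4.464*s^3 + 3.0342*s^2 + 1.3987*s - 0.6931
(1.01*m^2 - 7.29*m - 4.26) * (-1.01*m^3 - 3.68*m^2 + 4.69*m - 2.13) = -1.0201*m^5 + 3.6461*m^4 + 35.8667*m^3 - 20.6646*m^2 - 4.4517*m + 9.0738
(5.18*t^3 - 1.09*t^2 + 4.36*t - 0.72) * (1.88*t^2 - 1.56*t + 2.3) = 9.7384*t^5 - 10.13*t^4 + 21.8112*t^3 - 10.6622*t^2 + 11.1512*t - 1.656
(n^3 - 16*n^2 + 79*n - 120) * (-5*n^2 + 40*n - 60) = -5*n^5 + 120*n^4 - 1095*n^3 + 4720*n^2 - 9540*n + 7200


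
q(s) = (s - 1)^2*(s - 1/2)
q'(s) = (s - 1)^2 + (s - 1/2)*(2*s - 2)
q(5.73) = 117.01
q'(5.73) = 71.85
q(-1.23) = -8.60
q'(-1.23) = 12.69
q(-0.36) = -1.59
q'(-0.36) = 4.19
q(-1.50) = -12.50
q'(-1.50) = 16.25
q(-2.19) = -27.37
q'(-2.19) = 27.34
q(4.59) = 52.71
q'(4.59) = 42.25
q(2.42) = 3.87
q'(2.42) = 7.47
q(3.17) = 12.57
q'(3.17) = 16.30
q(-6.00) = -318.50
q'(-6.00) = 140.00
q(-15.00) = -3968.00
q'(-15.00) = 752.00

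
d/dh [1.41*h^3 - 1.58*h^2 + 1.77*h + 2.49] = 4.23*h^2 - 3.16*h + 1.77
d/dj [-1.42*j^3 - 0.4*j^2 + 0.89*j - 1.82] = -4.26*j^2 - 0.8*j + 0.89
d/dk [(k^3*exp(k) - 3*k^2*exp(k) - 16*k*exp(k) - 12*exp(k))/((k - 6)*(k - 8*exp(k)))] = (k^3 + 4*k^2 - 16*k*exp(k) + 2*k - 24*exp(k) - 2)*exp(k)/(k^2 - 16*k*exp(k) + 64*exp(2*k))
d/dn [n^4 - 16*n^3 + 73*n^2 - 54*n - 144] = 4*n^3 - 48*n^2 + 146*n - 54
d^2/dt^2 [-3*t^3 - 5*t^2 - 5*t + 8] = -18*t - 10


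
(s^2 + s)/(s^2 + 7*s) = (s + 1)/(s + 7)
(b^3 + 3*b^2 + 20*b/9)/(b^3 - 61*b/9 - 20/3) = b/(b - 3)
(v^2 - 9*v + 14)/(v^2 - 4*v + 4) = (v - 7)/(v - 2)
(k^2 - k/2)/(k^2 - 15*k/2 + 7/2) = k/(k - 7)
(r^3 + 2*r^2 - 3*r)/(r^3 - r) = (r + 3)/(r + 1)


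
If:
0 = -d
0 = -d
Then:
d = 0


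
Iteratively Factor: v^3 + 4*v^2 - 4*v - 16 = (v + 2)*(v^2 + 2*v - 8) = (v - 2)*(v + 2)*(v + 4)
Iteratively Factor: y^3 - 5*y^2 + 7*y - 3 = (y - 3)*(y^2 - 2*y + 1) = (y - 3)*(y - 1)*(y - 1)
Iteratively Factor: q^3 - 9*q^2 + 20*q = (q - 4)*(q^2 - 5*q) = q*(q - 4)*(q - 5)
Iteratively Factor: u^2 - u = (u - 1)*(u)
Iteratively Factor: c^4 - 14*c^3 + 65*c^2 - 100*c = (c - 4)*(c^3 - 10*c^2 + 25*c) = c*(c - 4)*(c^2 - 10*c + 25) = c*(c - 5)*(c - 4)*(c - 5)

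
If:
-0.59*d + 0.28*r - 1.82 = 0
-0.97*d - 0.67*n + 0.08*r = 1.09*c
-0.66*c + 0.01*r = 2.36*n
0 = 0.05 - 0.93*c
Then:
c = 0.05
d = 0.56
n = 0.02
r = 7.68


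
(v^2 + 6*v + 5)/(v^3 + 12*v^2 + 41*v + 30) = 1/(v + 6)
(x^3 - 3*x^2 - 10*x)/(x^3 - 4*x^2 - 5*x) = (x + 2)/(x + 1)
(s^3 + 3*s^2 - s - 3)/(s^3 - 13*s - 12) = (s - 1)/(s - 4)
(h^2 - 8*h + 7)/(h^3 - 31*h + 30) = (h - 7)/(h^2 + h - 30)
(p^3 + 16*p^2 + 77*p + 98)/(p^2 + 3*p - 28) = (p^2 + 9*p + 14)/(p - 4)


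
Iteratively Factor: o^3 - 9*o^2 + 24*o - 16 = (o - 1)*(o^2 - 8*o + 16) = (o - 4)*(o - 1)*(o - 4)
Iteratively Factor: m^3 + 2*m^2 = (m)*(m^2 + 2*m) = m*(m + 2)*(m)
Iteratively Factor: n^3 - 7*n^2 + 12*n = (n - 3)*(n^2 - 4*n) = (n - 4)*(n - 3)*(n)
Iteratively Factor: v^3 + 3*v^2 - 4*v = (v + 4)*(v^2 - v) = v*(v + 4)*(v - 1)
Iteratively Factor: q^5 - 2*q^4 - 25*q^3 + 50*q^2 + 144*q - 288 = (q + 3)*(q^4 - 5*q^3 - 10*q^2 + 80*q - 96) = (q + 3)*(q + 4)*(q^3 - 9*q^2 + 26*q - 24) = (q - 4)*(q + 3)*(q + 4)*(q^2 - 5*q + 6) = (q - 4)*(q - 2)*(q + 3)*(q + 4)*(q - 3)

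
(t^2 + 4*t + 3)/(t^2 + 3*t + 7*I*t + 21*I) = (t + 1)/(t + 7*I)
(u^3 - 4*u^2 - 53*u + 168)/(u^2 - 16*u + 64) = (u^2 + 4*u - 21)/(u - 8)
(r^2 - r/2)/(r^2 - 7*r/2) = (2*r - 1)/(2*r - 7)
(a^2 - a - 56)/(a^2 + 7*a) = (a - 8)/a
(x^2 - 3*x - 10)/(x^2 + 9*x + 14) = (x - 5)/(x + 7)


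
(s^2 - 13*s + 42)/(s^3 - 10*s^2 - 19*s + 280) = (s - 6)/(s^2 - 3*s - 40)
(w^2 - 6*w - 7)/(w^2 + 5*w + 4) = (w - 7)/(w + 4)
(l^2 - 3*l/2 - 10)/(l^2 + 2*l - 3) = (l^2 - 3*l/2 - 10)/(l^2 + 2*l - 3)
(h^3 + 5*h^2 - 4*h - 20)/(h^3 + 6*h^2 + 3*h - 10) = (h - 2)/(h - 1)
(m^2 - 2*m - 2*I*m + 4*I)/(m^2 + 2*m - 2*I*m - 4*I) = (m - 2)/(m + 2)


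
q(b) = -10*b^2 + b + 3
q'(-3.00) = 61.00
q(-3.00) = -90.00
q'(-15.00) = 301.00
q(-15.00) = -2262.00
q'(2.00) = -39.00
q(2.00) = -35.00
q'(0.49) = -8.80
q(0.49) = 1.09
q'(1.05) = -20.00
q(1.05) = -6.98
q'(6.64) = -131.80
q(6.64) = -431.26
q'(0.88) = -16.60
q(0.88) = -3.86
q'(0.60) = -11.00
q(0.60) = 0.00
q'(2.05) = -40.00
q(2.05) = -36.98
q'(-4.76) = 96.20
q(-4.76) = -228.34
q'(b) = 1 - 20*b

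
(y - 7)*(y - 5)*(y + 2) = y^3 - 10*y^2 + 11*y + 70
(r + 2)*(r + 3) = r^2 + 5*r + 6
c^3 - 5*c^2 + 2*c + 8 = (c - 4)*(c - 2)*(c + 1)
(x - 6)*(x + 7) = x^2 + x - 42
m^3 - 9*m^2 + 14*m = m*(m - 7)*(m - 2)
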